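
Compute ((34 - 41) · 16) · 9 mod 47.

34 - 41 = -7 ≡ 40 (mod 47)
40 · 16 = 640 ≡ 29 (mod 47)
29 · 9 = 261 ≡ 26 (mod 47)

26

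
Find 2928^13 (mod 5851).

5240

Compute successive squares:
2928^1 ≡ 2928 (mod 5851)
2928^2 ≡ 2928^2 = 8573184 ≡ 1469 (mod 5851)
2928^4 ≡ 1469^2 = 2157961 ≡ 4793 (mod 5851)
2928^8 ≡ 4793^2 = 22972849 ≡ 1823 (mod 5851)
2928^13 = 2928^8 * 2928^4 * 2928^1 ≡ 1823 * 4793 * 2928 (mod 5851).
Accumulate the product:
1823 * 4793 = 8737639 ≡ 2096
2096 * 2928 = 6137088 ≡ 5240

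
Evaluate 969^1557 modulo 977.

969^1 ≡ 969 (mod 977)
969^2 ≡ 969^2 = 938961 ≡ 64 (mod 977)
969^4 ≡ 64^2 = 4096 ≡ 188 (mod 977)
969^8 ≡ 188^2 = 35344 ≡ 172 (mod 977)
969^16 ≡ 172^2 = 29584 ≡ 274 (mod 977)
969^32 ≡ 274^2 = 75076 ≡ 824 (mod 977)
969^64 ≡ 824^2 = 678976 ≡ 938 (mod 977)
969^128 ≡ 938^2 = 879844 ≡ 544 (mod 977)
969^256 ≡ 544^2 = 295936 ≡ 882 (mod 977)
969^512 ≡ 882^2 = 777924 ≡ 232 (mod 977)
969^1024 ≡ 232^2 = 53824 ≡ 89 (mod 977)
969^1557 = 969^1024 × 969^512 × 969^16 × 969^4 × 969^1 ≡ 89 × 232 × 274 × 188 × 969 (mod 977).
Accumulate the product:
89 × 232 = 20648 ≡ 131
131 × 274 = 35894 ≡ 722
722 × 188 = 135736 ≡ 910
910 × 969 = 881790 ≡ 536

536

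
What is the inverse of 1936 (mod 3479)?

1080

Run the extended Euclidean algorithm:
3479 = 1·1936 + 1543
1936 = 1·1543 + 393
1543 = 3·393 + 364
393 = 1·364 + 29
364 = 12·29 + 16
29 = 1·16 + 13
16 = 1·13 + 3
13 = 4·3 + 1
3 = 3·1 + 0
gcd(1936, 3479) = 1, so the inverse exists.
Bézout: 1 = −601·3479 + 1080·1936.
So 1936⁻¹ ≡ 1080 (mod 3479).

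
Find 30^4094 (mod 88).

By square-and-multiply:
4094 in binary is 111111111110, i.e. 4094 = 2048 + 1024 + 512 + 256 + 128 + 64 + 32 + 16 + 8 + 4 + 2.
30^1 ≡ 30 (mod 88)
30^2 ≡ 30^2 = 900 ≡ 20 (mod 88)
30^4 ≡ 20^2 = 400 ≡ 48 (mod 88)
30^8 ≡ 48^2 = 2304 ≡ 16 (mod 88)
30^16 ≡ 16^2 = 256 ≡ 80 (mod 88)
30^32 ≡ 80^2 = 6400 ≡ 64 (mod 88)
30^64 ≡ 64^2 = 4096 ≡ 48 (mod 88)
30^128 ≡ 48^2 = 2304 ≡ 16 (mod 88)
30^256 ≡ 16^2 = 256 ≡ 80 (mod 88)
30^512 ≡ 80^2 = 6400 ≡ 64 (mod 88)
30^1024 ≡ 64^2 = 4096 ≡ 48 (mod 88)
30^2048 ≡ 48^2 = 2304 ≡ 16 (mod 88)
30^4094 = 30^2048 · 30^1024 · 30^512 · 30^256 · 30^128 · 30^64 · 30^32 · 30^16 · 30^8 · 30^4 · 30^2 ≡ 16 · 48 · 64 · 80 · 16 · 48 · 64 · 80 · 16 · 48 · 20 (mod 88).
Accumulate the product:
16 · 48 = 768 ≡ 64
64 · 64 = 4096 ≡ 48
48 · 80 = 3840 ≡ 56
56 · 16 = 896 ≡ 16
16 · 48 = 768 ≡ 64
64 · 64 = 4096 ≡ 48
48 · 80 = 3840 ≡ 56
56 · 16 = 896 ≡ 16
16 · 48 = 768 ≡ 64
64 · 20 = 1280 ≡ 48

48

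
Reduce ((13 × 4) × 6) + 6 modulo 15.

3

13 × 4 = 52 ≡ 7 (mod 15)
7 × 6 = 42 ≡ 12 (mod 15)
12 + 6 = 18 ≡ 3 (mod 15)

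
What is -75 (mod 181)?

106

-75 = -1·181 + 106, so -75 ≡ 106 (mod 181).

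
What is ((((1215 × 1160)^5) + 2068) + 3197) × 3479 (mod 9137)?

5255

1215 × 1160 = 1409400 ≡ 2302 (mod 9137)
(2302)^5 ≡ 2865 (mod 9137)
2865 + 2068 = 4933
4933 + 3197 = 8130
8130 × 3479 = 28284270 ≡ 5255 (mod 9137)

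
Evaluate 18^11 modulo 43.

5

Using repeated squaring:
11 in binary is 1011, i.e. 11 = 8 + 2 + 1.
18^1 ≡ 18 (mod 43)
18^2 ≡ 18^2 = 324 ≡ 23 (mod 43)
18^4 ≡ 23^2 = 529 ≡ 13 (mod 43)
18^8 ≡ 13^2 = 169 ≡ 40 (mod 43)
18^11 = 18^8 · 18^2 · 18^1 ≡ 40 · 23 · 18 (mod 43).
Accumulate the product:
40 · 23 = 920 ≡ 17
17 · 18 = 306 ≡ 5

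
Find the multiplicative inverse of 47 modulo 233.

119

233 = 4·47 + 45
47 = 1·45 + 2
45 = 22·2 + 1
2 = 2·1 + 0
gcd(47, 233) = 1, so the inverse exists.
Bézout: 1 = 23·233 − 114·47.
So 47⁻¹ ≡ −114 ≡ 119 (mod 233).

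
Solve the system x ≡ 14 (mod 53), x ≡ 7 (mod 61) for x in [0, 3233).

2081

53⁻¹ mod 61: 53*38 ≡ 1 (mod 61), so 53⁻¹ ≡ 38.
x = 14 + 53*((7 − 14)*38 mod 61) = 14 + 53*39 = 2081.
Check: 2081 mod 53 = 14, 2081 mod 61 = 7. ✓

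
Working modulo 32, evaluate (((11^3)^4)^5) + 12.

(11)^3 ≡ 19 (mod 32)
(19)^4 ≡ 17 (mod 32)
(17)^5 ≡ 17 (mod 32)
17 + 12 = 29

29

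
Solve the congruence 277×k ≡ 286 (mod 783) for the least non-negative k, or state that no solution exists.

gcd(277, 783) = 1, so a unique solution mod 783 exists.
277⁻¹ ≡ 571 (mod 783).
k ≡ 571×286 ≡ 442 (mod 783).

442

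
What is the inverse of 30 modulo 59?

2

59 = 1·30 + 29
30 = 1·29 + 1
29 = 29·1 + 0
gcd(30, 59) = 1, so the inverse exists.
Bézout: 1 = −1·59 + 2·30.
So 30⁻¹ ≡ 2 (mod 59).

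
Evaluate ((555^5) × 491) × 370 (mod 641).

162

(555)^5 ≡ 620 (mod 641)
620 × 491 = 304420 ≡ 586 (mod 641)
586 × 370 = 216820 ≡ 162 (mod 641)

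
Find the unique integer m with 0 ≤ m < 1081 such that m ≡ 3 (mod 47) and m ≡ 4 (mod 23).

47⁻¹ mod 23: 47·1 ≡ 1 (mod 23), so 47⁻¹ ≡ 1.
m = 3 + 47·((4 − 3)·1 mod 23) = 3 + 47·1 = 50.
Check: 50 mod 47 = 3, 50 mod 23 = 4. ✓

50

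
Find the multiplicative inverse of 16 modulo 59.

48

Run the extended Euclidean algorithm:
59 = 3·16 + 11
16 = 1·11 + 5
11 = 2·5 + 1
5 = 5·1 + 0
gcd(16, 59) = 1, so the inverse exists.
Bézout: 1 = 3·59 − 11·16.
So 16⁻¹ ≡ −11 ≡ 48 (mod 59).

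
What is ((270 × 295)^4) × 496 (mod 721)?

696

270 × 295 = 79650 ≡ 340 (mod 721)
(340)^4 ≡ 641 (mod 721)
641 × 496 = 317936 ≡ 696 (mod 721)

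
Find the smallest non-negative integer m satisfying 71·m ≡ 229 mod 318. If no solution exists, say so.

gcd(71, 318) = 1, so a unique solution mod 318 exists.
71⁻¹ ≡ 215 (mod 318).
m ≡ 215·229 ≡ 263 (mod 318).

263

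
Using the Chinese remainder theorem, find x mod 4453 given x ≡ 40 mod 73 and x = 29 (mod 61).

4055

73⁻¹ mod 61: 73·56 ≡ 1 (mod 61), so 73⁻¹ ≡ 56.
x = 40 + 73·((29 − 40)·56 mod 61) = 40 + 73·55 = 4055.
Check: 4055 mod 73 = 40, 4055 mod 61 = 29. ✓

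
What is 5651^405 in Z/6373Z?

4704

5651^1 ≡ 5651 (mod 6373)
5651^2 ≡ 5651^2 = 31933801 ≡ 5071 (mod 6373)
5651^4 ≡ 5071^2 = 25715041 ≡ 6359 (mod 6373)
5651^8 ≡ 6359^2 = 40436881 ≡ 196 (mod 6373)
5651^16 ≡ 196^2 = 38416 ≡ 178 (mod 6373)
5651^32 ≡ 178^2 = 31684 ≡ 6192 (mod 6373)
5651^64 ≡ 6192^2 = 38340864 ≡ 896 (mod 6373)
5651^128 ≡ 896^2 = 802816 ≡ 6191 (mod 6373)
5651^256 ≡ 6191^2 = 38328481 ≡ 1259 (mod 6373)
5651^405 = 5651^256 * 5651^128 * 5651^16 * 5651^4 * 5651^1 ≡ 1259 * 6191 * 178 * 6359 * 5651 (mod 6373).
Accumulate the product:
1259 * 6191 = 7794469 ≡ 290
290 * 178 = 51620 ≡ 636
636 * 6359 = 4044324 ≡ 3842
3842 * 5651 = 21711142 ≡ 4704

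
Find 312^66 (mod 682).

312

66 in binary is 1000010, i.e. 66 = 64 + 2.
312^1 ≡ 312 (mod 682)
312^2 ≡ 312^2 = 97344 ≡ 500 (mod 682)
312^4 ≡ 500^2 = 250000 ≡ 388 (mod 682)
312^8 ≡ 388^2 = 150544 ≡ 504 (mod 682)
312^16 ≡ 504^2 = 254016 ≡ 312 (mod 682)
312^32 ≡ 312^2 = 97344 ≡ 500 (mod 682)
312^64 ≡ 500^2 = 250000 ≡ 388 (mod 682)
312^66 = 312^64 × 312^2 ≡ 388 × 500 (mod 682).
388 × 500 = 194000 ≡ 312 (mod 682).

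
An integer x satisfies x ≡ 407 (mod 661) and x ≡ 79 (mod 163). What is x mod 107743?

661⁻¹ mod 163: 661*145 ≡ 1 (mod 163), so 661⁻¹ ≡ 145.
x = 407 + 661*((79 − 407)*145 mod 163) = 407 + 661*36 = 24203.
Check: 24203 mod 661 = 407, 24203 mod 163 = 79. ✓

24203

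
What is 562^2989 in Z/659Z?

562^1 ≡ 562 (mod 659)
562^2 ≡ 562^2 = 315844 ≡ 183 (mod 659)
562^4 ≡ 183^2 = 33489 ≡ 539 (mod 659)
562^8 ≡ 539^2 = 290521 ≡ 561 (mod 659)
562^16 ≡ 561^2 = 314721 ≡ 378 (mod 659)
562^32 ≡ 378^2 = 142884 ≡ 540 (mod 659)
562^64 ≡ 540^2 = 291600 ≡ 322 (mod 659)
562^128 ≡ 322^2 = 103684 ≡ 221 (mod 659)
562^256 ≡ 221^2 = 48841 ≡ 75 (mod 659)
562^512 ≡ 75^2 = 5625 ≡ 353 (mod 659)
562^1024 ≡ 353^2 = 124609 ≡ 58 (mod 659)
562^2048 ≡ 58^2 = 3364 ≡ 69 (mod 659)
562^2989 = 562^2048 * 562^512 * 562^256 * 562^128 * 562^32 * 562^8 * 562^4 * 562^1 ≡ 69 * 353 * 75 * 221 * 540 * 561 * 539 * 562 (mod 659).
Accumulate the product:
69 * 353 = 24357 ≡ 633
633 * 75 = 47475 ≡ 27
27 * 221 = 5967 ≡ 36
36 * 540 = 19440 ≡ 329
329 * 561 = 184569 ≡ 49
49 * 539 = 26411 ≡ 51
51 * 562 = 28662 ≡ 325

325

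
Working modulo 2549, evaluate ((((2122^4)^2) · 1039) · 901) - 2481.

733

(2122)^4 ≡ 2514 (mod 2549)
(2514)^2 ≡ 1225 (mod 2549)
1225 · 1039 = 1272775 ≡ 824 (mod 2549)
824 · 901 = 742424 ≡ 665 (mod 2549)
665 - 2481 = -1816 ≡ 733 (mod 2549)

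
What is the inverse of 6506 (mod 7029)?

2231

By the extended Euclidean algorithm:
7029 = 1*6506 + 523
6506 = 12*523 + 230
523 = 2*230 + 63
230 = 3*63 + 41
63 = 1*41 + 22
41 = 1*22 + 19
22 = 1*19 + 3
19 = 6*3 + 1
3 = 3*1 + 0
gcd(6506, 7029) = 1, so the inverse exists.
Bézout: 1 = −2065*7029 + 2231*6506.
So 6506⁻¹ ≡ 2231 (mod 7029).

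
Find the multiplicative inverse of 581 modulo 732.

Apply the Euclidean algorithm and back-substitute:
732 = 1*581 + 151
581 = 3*151 + 128
151 = 1*128 + 23
128 = 5*23 + 13
23 = 1*13 + 10
13 = 1*10 + 3
10 = 3*3 + 1
3 = 3*1 + 0
gcd(581, 732) = 1, so the inverse exists.
Bézout: 1 = 177*732 − 223*581.
So 581⁻¹ ≡ −223 ≡ 509 (mod 732).

509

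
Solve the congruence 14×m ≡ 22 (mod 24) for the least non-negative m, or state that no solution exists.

gcd(14, 24) = 2, and 2 | 22, so solutions exist.
Divide through by 2: 7×m ≡ 11 (mod 12).
7⁻¹ ≡ 7 (mod 12).
m ≡ 7×11 ≡ 5 (mod 12).
The smallest non-negative solution is m = 5.

5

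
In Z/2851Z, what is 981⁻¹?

2851 = 2*981 + 889
981 = 1*889 + 92
889 = 9*92 + 61
92 = 1*61 + 31
61 = 1*31 + 30
31 = 1*30 + 1
30 = 30*1 + 0
gcd(981, 2851) = 1, so the inverse exists.
Back-substitute for 1:
1 = 1*31 − 1*30
  = −1*61 + 2*31
  = 2*92 − 3*61
  = −3*889 + 29*92
  = 29*981 − 32*889
  = −32*2851 + 93*981
So 981⁻¹ ≡ 93 (mod 2851).

93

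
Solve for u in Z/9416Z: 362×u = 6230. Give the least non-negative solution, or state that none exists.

gcd(362, 9416) = 2, and 2 | 6230, so solutions exist.
Divide through by 2: 181×u mod 4708 = 3115.
181⁻¹ ≡ 2341 (mod 4708).
u ≡ 2341×3115 ≡ 4231 (mod 4708).
The smallest non-negative solution is u = 4231.

4231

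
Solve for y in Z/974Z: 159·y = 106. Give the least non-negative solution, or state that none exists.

650

gcd(159, 974) = 1, so a unique solution mod 974 exists.
159⁻¹ ≡ 925 (mod 974).
y ≡ 925·106 ≡ 650 (mod 974).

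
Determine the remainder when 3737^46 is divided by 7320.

By square-and-multiply:
46 in binary is 101110, i.e. 46 = 32 + 8 + 4 + 2.
3737^1 ≡ 3737 (mod 7320)
3737^2 ≡ 3737^2 = 13965169 ≡ 5929 (mod 7320)
3737^4 ≡ 5929^2 = 35153041 ≡ 2401 (mod 7320)
3737^8 ≡ 2401^2 = 5764801 ≡ 3961 (mod 7320)
3737^16 ≡ 3961^2 = 15689521 ≡ 2761 (mod 7320)
3737^32 ≡ 2761^2 = 7623121 ≡ 3001 (mod 7320)
3737^46 = 3737^32 × 3737^8 × 3737^4 × 3737^2 ≡ 3001 × 3961 × 2401 × 5929 (mod 7320).
Accumulate the product:
3001 × 3961 = 11886961 ≡ 6601
6601 × 2401 = 15849001 ≡ 1201
1201 × 5929 = 7120729 ≡ 5689

5689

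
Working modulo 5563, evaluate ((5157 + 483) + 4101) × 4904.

5157 + 483 = 5640 ≡ 77 (mod 5563)
77 + 4101 = 4178
4178 × 4904 = 20488912 ≡ 383 (mod 5563)

383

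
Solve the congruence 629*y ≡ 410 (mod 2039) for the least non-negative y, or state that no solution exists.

448

gcd(629, 2039) = 1, so a unique solution mod 2039 exists.
629⁻¹ ≡ 389 (mod 2039).
y ≡ 389*410 ≡ 448 (mod 2039).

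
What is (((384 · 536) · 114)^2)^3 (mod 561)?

384 · 536 = 205824 ≡ 498 (mod 561)
498 · 114 = 56772 ≡ 111 (mod 561)
(111)^2 ≡ 540 (mod 561)
(540)^3 ≡ 276 (mod 561)

276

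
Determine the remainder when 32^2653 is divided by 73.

Compute successive squares:
32^1 ≡ 32 (mod 73)
32^2 ≡ 32^2 = 1024 ≡ 2 (mod 73)
32^4 ≡ 2^2 = 4 (mod 73)
32^8 ≡ 4^2 = 16 (mod 73)
32^16 ≡ 16^2 = 256 ≡ 37 (mod 73)
32^32 ≡ 37^2 = 1369 ≡ 55 (mod 73)
32^64 ≡ 55^2 = 3025 ≡ 32 (mod 73)
32^128 ≡ 32^2 = 1024 ≡ 2 (mod 73)
32^256 ≡ 2^2 = 4 (mod 73)
32^512 ≡ 4^2 = 16 (mod 73)
32^1024 ≡ 16^2 = 256 ≡ 37 (mod 73)
32^2048 ≡ 37^2 = 1369 ≡ 55 (mod 73)
32^2653 = 32^2048 * 32^512 * 32^64 * 32^16 * 32^8 * 32^4 * 32^1 ≡ 55 * 16 * 32 * 37 * 16 * 4 * 32 (mod 73).
Accumulate the product:
55 * 16 = 880 ≡ 4
4 * 32 = 128 ≡ 55
55 * 37 = 2035 ≡ 64
64 * 16 = 1024 ≡ 2
2 * 4 = 8
8 * 32 = 256 ≡ 37

37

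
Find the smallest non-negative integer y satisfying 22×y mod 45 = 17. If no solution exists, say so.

11

gcd(22, 45) = 1, so a unique solution mod 45 exists.
22⁻¹ ≡ 43 (mod 45).
y ≡ 43×17 ≡ 11 (mod 45).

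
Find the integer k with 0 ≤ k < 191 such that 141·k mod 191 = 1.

191 = 1·141 + 50
141 = 2·50 + 41
50 = 1·41 + 9
41 = 4·9 + 5
9 = 1·5 + 4
5 = 1·4 + 1
4 = 4·1 + 0
gcd(141, 191) = 1, so the inverse exists.
Bézout: 1 = −31·191 + 42·141.
So 141⁻¹ ≡ 42 (mod 191).

42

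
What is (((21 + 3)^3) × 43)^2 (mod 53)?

21 + 3 = 24
(24)^3 ≡ 44 (mod 53)
44 × 43 = 1892 ≡ 37 (mod 53)
(37)^2 ≡ 44 (mod 53)

44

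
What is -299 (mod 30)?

-299 = -10×30 + 1, so -299 ≡ 1 (mod 30).

1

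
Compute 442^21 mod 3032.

1568

Compute successive squares:
21 in binary is 10101, i.e. 21 = 16 + 4 + 1.
442^1 ≡ 442 (mod 3032)
442^2 ≡ 442^2 = 195364 ≡ 1316 (mod 3032)
442^4 ≡ 1316^2 = 1731856 ≡ 584 (mod 3032)
442^8 ≡ 584^2 = 341056 ≡ 1472 (mod 3032)
442^16 ≡ 1472^2 = 2166784 ≡ 1936 (mod 3032)
442^21 = 442^16 × 442^4 × 442^1 ≡ 1936 × 584 × 442 (mod 3032).
Accumulate the product:
1936 × 584 = 1130624 ≡ 2720
2720 × 442 = 1202240 ≡ 1568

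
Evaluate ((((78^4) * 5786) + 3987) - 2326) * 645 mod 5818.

(78)^4 ≡ 940 (mod 5818)
940 * 5786 = 5438840 ≡ 4828 (mod 5818)
4828 + 3987 = 8815 ≡ 2997 (mod 5818)
2997 - 2326 = 671
671 * 645 = 432795 ≡ 2263 (mod 5818)

2263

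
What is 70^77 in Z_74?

Compute successive squares:
77 in binary is 1001101, i.e. 77 = 64 + 8 + 4 + 1.
70^1 ≡ 70 (mod 74)
70^2 ≡ 70^2 = 4900 ≡ 16 (mod 74)
70^4 ≡ 16^2 = 256 ≡ 34 (mod 74)
70^8 ≡ 34^2 = 1156 ≡ 46 (mod 74)
70^16 ≡ 46^2 = 2116 ≡ 44 (mod 74)
70^32 ≡ 44^2 = 1936 ≡ 12 (mod 74)
70^64 ≡ 12^2 = 144 ≡ 70 (mod 74)
70^77 = 70^64 × 70^8 × 70^4 × 70^1 ≡ 70 × 46 × 34 × 70 (mod 74).
Accumulate the product:
70 × 46 = 3220 ≡ 38
38 × 34 = 1292 ≡ 34
34 × 70 = 2380 ≡ 12

12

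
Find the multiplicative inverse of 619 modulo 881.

575

Run the extended Euclidean algorithm:
881 = 1×619 + 262
619 = 2×262 + 95
262 = 2×95 + 72
95 = 1×72 + 23
72 = 3×23 + 3
23 = 7×3 + 2
3 = 1×2 + 1
2 = 2×1 + 0
gcd(619, 881) = 1, so the inverse exists.
Back-substitute for 1:
1 = 1×3 − 1×2
  = −1×23 + 8×3
  = 8×72 − 25×23
  = −25×95 + 33×72
  = 33×262 − 91×95
  = −91×619 + 215×262
  = 215×881 − 306×619
So 619⁻¹ ≡ −306 ≡ 575 (mod 881).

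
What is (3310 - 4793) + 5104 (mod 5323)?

3621

3310 - 4793 = -1483 ≡ 3840 (mod 5323)
3840 + 5104 = 8944 ≡ 3621 (mod 5323)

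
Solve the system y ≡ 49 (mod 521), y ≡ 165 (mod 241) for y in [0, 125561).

91745

521⁻¹ mod 241: 521·68 ≡ 1 (mod 241), so 521⁻¹ ≡ 68.
y = 49 + 521·((165 − 49)·68 mod 241) = 49 + 521·176 = 91745.
Check: 91745 mod 521 = 49, 91745 mod 241 = 165. ✓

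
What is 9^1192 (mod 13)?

Compute successive squares:
1192 in binary is 10010101000, i.e. 1192 = 1024 + 128 + 32 + 8.
9^1 ≡ 9 (mod 13)
9^2 ≡ 9^2 = 81 ≡ 3 (mod 13)
9^4 ≡ 3^2 = 9 (mod 13)
9^8 ≡ 9^2 = 81 ≡ 3 (mod 13)
9^16 ≡ 3^2 = 9 (mod 13)
9^32 ≡ 9^2 = 81 ≡ 3 (mod 13)
9^64 ≡ 3^2 = 9 (mod 13)
9^128 ≡ 9^2 = 81 ≡ 3 (mod 13)
9^256 ≡ 3^2 = 9 (mod 13)
9^512 ≡ 9^2 = 81 ≡ 3 (mod 13)
9^1024 ≡ 3^2 = 9 (mod 13)
9^1192 = 9^1024 * 9^128 * 9^32 * 9^8 ≡ 9 * 3 * 3 * 3 (mod 13).
Accumulate the product:
9 * 3 = 27 ≡ 1
1 * 3 = 3
3 * 3 = 9

9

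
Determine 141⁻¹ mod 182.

Run the extended Euclidean algorithm:
182 = 1*141 + 41
141 = 3*41 + 18
41 = 2*18 + 5
18 = 3*5 + 3
5 = 1*3 + 2
3 = 1*2 + 1
2 = 2*1 + 0
gcd(141, 182) = 1, so the inverse exists.
Back-substitute for 1:
1 = 1*3 − 1*2
  = −1*5 + 2*3
  = 2*18 − 7*5
  = −7*41 + 16*18
  = 16*141 − 55*41
  = −55*182 + 71*141
So 141⁻¹ ≡ 71 (mod 182).

71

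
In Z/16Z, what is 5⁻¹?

13

16 = 3*5 + 1
5 = 5*1 + 0
gcd(5, 16) = 1, so the inverse exists.
Back-substitute for 1:
1 = 1*16 − 3*5
So 5⁻¹ ≡ −3 ≡ 13 (mod 16).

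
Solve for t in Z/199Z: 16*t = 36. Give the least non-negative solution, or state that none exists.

52

gcd(16, 199) = 1, so a unique solution mod 199 exists.
16⁻¹ ≡ 112 (mod 199).
t ≡ 112*36 ≡ 52 (mod 199).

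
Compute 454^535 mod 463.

Using repeated squaring:
535 in binary is 1000010111, i.e. 535 = 512 + 16 + 4 + 2 + 1.
454^1 ≡ 454 (mod 463)
454^2 ≡ 454^2 = 206116 ≡ 81 (mod 463)
454^4 ≡ 81^2 = 6561 ≡ 79 (mod 463)
454^8 ≡ 79^2 = 6241 ≡ 222 (mod 463)
454^16 ≡ 222^2 = 49284 ≡ 206 (mod 463)
454^32 ≡ 206^2 = 42436 ≡ 303 (mod 463)
454^64 ≡ 303^2 = 91809 ≡ 135 (mod 463)
454^128 ≡ 135^2 = 18225 ≡ 168 (mod 463)
454^256 ≡ 168^2 = 28224 ≡ 444 (mod 463)
454^512 ≡ 444^2 = 197136 ≡ 361 (mod 463)
454^535 = 454^512 * 454^16 * 454^4 * 454^2 * 454^1 ≡ 361 * 206 * 79 * 81 * 454 (mod 463).
Accumulate the product:
361 * 206 = 74366 ≡ 286
286 * 79 = 22594 ≡ 370
370 * 81 = 29970 ≡ 338
338 * 454 = 153452 ≡ 199

199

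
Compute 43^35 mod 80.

35 in binary is 100011, i.e. 35 = 32 + 2 + 1.
43^1 ≡ 43 (mod 80)
43^2 ≡ 43^2 = 1849 ≡ 9 (mod 80)
43^4 ≡ 9^2 = 81 ≡ 1 (mod 80)
43^8 ≡ 1^2 = 1 (mod 80)
43^16 ≡ 1^2 = 1 (mod 80)
43^32 ≡ 1^2 = 1 (mod 80)
43^35 = 43^32 * 43^2 * 43^1 ≡ 1 * 9 * 43 (mod 80).
Accumulate the product:
1 * 9 = 9
9 * 43 = 387 ≡ 67

67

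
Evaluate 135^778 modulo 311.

Compute successive squares:
778 in binary is 1100001010, i.e. 778 = 512 + 256 + 8 + 2.
135^1 ≡ 135 (mod 311)
135^2 ≡ 135^2 = 18225 ≡ 187 (mod 311)
135^4 ≡ 187^2 = 34969 ≡ 137 (mod 311)
135^8 ≡ 137^2 = 18769 ≡ 109 (mod 311)
135^16 ≡ 109^2 = 11881 ≡ 63 (mod 311)
135^32 ≡ 63^2 = 3969 ≡ 237 (mod 311)
135^64 ≡ 237^2 = 56169 ≡ 189 (mod 311)
135^128 ≡ 189^2 = 35721 ≡ 267 (mod 311)
135^256 ≡ 267^2 = 71289 ≡ 70 (mod 311)
135^512 ≡ 70^2 = 4900 ≡ 235 (mod 311)
135^778 = 135^512 * 135^256 * 135^8 * 135^2 ≡ 235 * 70 * 109 * 187 (mod 311).
Accumulate the product:
235 * 70 = 16450 ≡ 278
278 * 109 = 30302 ≡ 135
135 * 187 = 25245 ≡ 54

54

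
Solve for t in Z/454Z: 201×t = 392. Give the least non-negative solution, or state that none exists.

404

gcd(201, 454) = 1, so a unique solution mod 454 exists.
201⁻¹ ≡ 323 (mod 454).
t ≡ 323×392 ≡ 404 (mod 454).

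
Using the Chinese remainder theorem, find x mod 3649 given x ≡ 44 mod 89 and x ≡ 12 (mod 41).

1201

89⁻¹ mod 41: 89×6 ≡ 1 (mod 41), so 89⁻¹ ≡ 6.
x = 44 + 89×((12 − 44)×6 mod 41) = 44 + 89×13 = 1201.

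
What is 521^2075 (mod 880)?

Compute successive squares:
2075 in binary is 100000011011, i.e. 2075 = 2048 + 16 + 8 + 2 + 1.
521^1 ≡ 521 (mod 880)
521^2 ≡ 521^2 = 271441 ≡ 401 (mod 880)
521^4 ≡ 401^2 = 160801 ≡ 641 (mod 880)
521^8 ≡ 641^2 = 410881 ≡ 801 (mod 880)
521^16 ≡ 801^2 = 641601 ≡ 81 (mod 880)
521^32 ≡ 81^2 = 6561 ≡ 401 (mod 880)
521^64 ≡ 401^2 = 160801 ≡ 641 (mod 880)
521^128 ≡ 641^2 = 410881 ≡ 801 (mod 880)
521^256 ≡ 801^2 = 641601 ≡ 81 (mod 880)
521^512 ≡ 81^2 = 6561 ≡ 401 (mod 880)
521^1024 ≡ 401^2 = 160801 ≡ 641 (mod 880)
521^2048 ≡ 641^2 = 410881 ≡ 801 (mod 880)
521^2075 = 521^2048 · 521^16 · 521^8 · 521^2 · 521^1 ≡ 801 · 81 · 801 · 401 · 521 (mod 880).
Accumulate the product:
801 · 81 = 64881 ≡ 641
641 · 801 = 513441 ≡ 401
401 · 401 = 160801 ≡ 641
641 · 521 = 333961 ≡ 441

441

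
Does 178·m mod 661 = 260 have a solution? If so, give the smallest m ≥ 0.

150

gcd(178, 661) = 1, so a unique solution mod 661 exists.
178⁻¹ ≡ 26 (mod 661).
m ≡ 26·260 ≡ 150 (mod 661).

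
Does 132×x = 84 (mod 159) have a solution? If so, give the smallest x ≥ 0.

gcd(132, 159) = 3, and 3 | 84, so solutions exist.
Divide through by 3: 44×x mod 53 = 28.
44⁻¹ ≡ 47 (mod 53).
x ≡ 47×28 ≡ 44 (mod 53).
The smallest non-negative solution is x = 44.

44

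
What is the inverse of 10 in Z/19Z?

19 = 1·10 + 9
10 = 1·9 + 1
9 = 9·1 + 0
gcd(10, 19) = 1, so the inverse exists.
Back-substitute for 1:
1 = 1·10 − 1·9
  = −1·19 + 2·10
So 10⁻¹ ≡ 2 (mod 19).

2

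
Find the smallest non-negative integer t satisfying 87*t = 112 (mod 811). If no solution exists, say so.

775

gcd(87, 811) = 1, so a unique solution mod 811 exists.
87⁻¹ ≡ 550 (mod 811).
t ≡ 550*112 ≡ 775 (mod 811).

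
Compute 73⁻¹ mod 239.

203

Run the extended Euclidean algorithm:
239 = 3*73 + 20
73 = 3*20 + 13
20 = 1*13 + 7
13 = 1*7 + 6
7 = 1*6 + 1
6 = 6*1 + 0
gcd(73, 239) = 1, so the inverse exists.
Bézout: 1 = 11*239 − 36*73.
So 73⁻¹ ≡ −36 ≡ 203 (mod 239).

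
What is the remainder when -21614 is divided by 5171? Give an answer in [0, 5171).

4241

-21614 = -5*5171 + 4241, so -21614 ≡ 4241 (mod 5171).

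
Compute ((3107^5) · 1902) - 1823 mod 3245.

2246

(3107)^5 ≡ 1222 (mod 3245)
1222 · 1902 = 2324244 ≡ 824 (mod 3245)
824 - 1823 = -999 ≡ 2246 (mod 3245)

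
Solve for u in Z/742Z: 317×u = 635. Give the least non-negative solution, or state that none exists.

gcd(317, 742) = 1, so a unique solution mod 742 exists.
317⁻¹ ≡ 529 (mod 742).
u ≡ 529×635 ≡ 531 (mod 742).

531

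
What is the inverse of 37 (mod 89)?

By the extended Euclidean algorithm:
89 = 2*37 + 15
37 = 2*15 + 7
15 = 2*7 + 1
7 = 7*1 + 0
gcd(37, 89) = 1, so the inverse exists.
Back-substitute for 1:
1 = 1*15 − 2*7
  = −2*37 + 5*15
  = 5*89 − 12*37
So 37⁻¹ ≡ −12 ≡ 77 (mod 89).

77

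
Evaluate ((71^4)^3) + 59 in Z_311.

(71)^4 ≡ 182 (mod 311)
(182)^3 ≡ 144 (mod 311)
144 + 59 = 203

203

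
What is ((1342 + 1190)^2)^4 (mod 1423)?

826

1342 + 1190 = 2532 ≡ 1109 (mod 1423)
(1109)^2 ≡ 409 (mod 1423)
(409)^4 ≡ 826 (mod 1423)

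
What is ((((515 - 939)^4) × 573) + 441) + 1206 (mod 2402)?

515 - 939 = -424 ≡ 1978 (mod 2402)
(1978)^4 ≡ 560 (mod 2402)
560 × 573 = 320880 ≡ 1414 (mod 2402)
1414 + 441 = 1855
1855 + 1206 = 3061 ≡ 659 (mod 2402)

659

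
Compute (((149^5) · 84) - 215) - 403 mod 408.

(149)^5 ≡ 149 (mod 408)
149 · 84 = 12516 ≡ 276 (mod 408)
276 - 215 = 61
61 - 403 = -342 ≡ 66 (mod 408)

66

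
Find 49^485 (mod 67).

485 in binary is 111100101, i.e. 485 = 256 + 128 + 64 + 32 + 4 + 1.
49^1 ≡ 49 (mod 67)
49^2 ≡ 49^2 = 2401 ≡ 56 (mod 67)
49^4 ≡ 56^2 = 3136 ≡ 54 (mod 67)
49^8 ≡ 54^2 = 2916 ≡ 35 (mod 67)
49^16 ≡ 35^2 = 1225 ≡ 19 (mod 67)
49^32 ≡ 19^2 = 361 ≡ 26 (mod 67)
49^64 ≡ 26^2 = 676 ≡ 6 (mod 67)
49^128 ≡ 6^2 = 36 (mod 67)
49^256 ≡ 36^2 = 1296 ≡ 23 (mod 67)
49^485 = 49^256 · 49^128 · 49^64 · 49^32 · 49^4 · 49^1 ≡ 23 · 36 · 6 · 26 · 54 · 49 (mod 67).
Accumulate the product:
23 · 36 = 828 ≡ 24
24 · 6 = 144 ≡ 10
10 · 26 = 260 ≡ 59
59 · 54 = 3186 ≡ 37
37 · 49 = 1813 ≡ 4

4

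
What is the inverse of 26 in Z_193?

Apply the Euclidean algorithm and back-substitute:
193 = 7*26 + 11
26 = 2*11 + 4
11 = 2*4 + 3
4 = 1*3 + 1
3 = 3*1 + 0
gcd(26, 193) = 1, so the inverse exists.
Bézout: 1 = −7*193 + 52*26.
So 26⁻¹ ≡ 52 (mod 193).

52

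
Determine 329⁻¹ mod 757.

Apply the Euclidean algorithm and back-substitute:
757 = 2·329 + 99
329 = 3·99 + 32
99 = 3·32 + 3
32 = 10·3 + 2
3 = 1·2 + 1
2 = 2·1 + 0
gcd(329, 757) = 1, so the inverse exists.
Back-substitute for 1:
1 = 1·3 − 1·2
  = −1·32 + 11·3
  = 11·99 − 34·32
  = −34·329 + 113·99
  = 113·757 − 260·329
So 329⁻¹ ≡ −260 ≡ 497 (mod 757).

497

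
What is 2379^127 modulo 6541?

2168

Compute successive squares:
127 in binary is 1111111, i.e. 127 = 64 + 32 + 16 + 8 + 4 + 2 + 1.
2379^1 ≡ 2379 (mod 6541)
2379^2 ≡ 2379^2 = 5659641 ≡ 1676 (mod 6541)
2379^4 ≡ 1676^2 = 2808976 ≡ 2887 (mod 6541)
2379^8 ≡ 2887^2 = 8334769 ≡ 1535 (mod 6541)
2379^16 ≡ 1535^2 = 2356225 ≡ 1465 (mod 6541)
2379^32 ≡ 1465^2 = 2146225 ≡ 777 (mod 6541)
2379^64 ≡ 777^2 = 603729 ≡ 1957 (mod 6541)
2379^127 = 2379^64 * 2379^32 * 2379^16 * 2379^8 * 2379^4 * 2379^2 * 2379^1 ≡ 1957 * 777 * 1465 * 1535 * 2887 * 1676 * 2379 (mod 6541).
Accumulate the product:
1957 * 777 = 1520589 ≡ 3077
3077 * 1465 = 4507805 ≡ 1056
1056 * 1535 = 1620960 ≡ 5333
5333 * 2887 = 15396371 ≡ 5398
5398 * 1676 = 9047048 ≡ 845
845 * 2379 = 2010255 ≡ 2168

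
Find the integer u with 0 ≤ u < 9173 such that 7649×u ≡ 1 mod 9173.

2847

Apply the Euclidean algorithm and back-substitute:
9173 = 1*7649 + 1524
7649 = 5*1524 + 29
1524 = 52*29 + 16
29 = 1*16 + 13
16 = 1*13 + 3
13 = 4*3 + 1
3 = 3*1 + 0
gcd(7649, 9173) = 1, so the inverse exists.
Back-substitute for 1:
1 = 1*13 − 4*3
  = −4*16 + 5*13
  = 5*29 − 9*16
  = −9*1524 + 473*29
  = 473*7649 − 2374*1524
  = −2374*9173 + 2847*7649
So 7649⁻¹ ≡ 2847 (mod 9173).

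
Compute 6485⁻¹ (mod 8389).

4710

Apply the Euclidean algorithm and back-substitute:
8389 = 1×6485 + 1904
6485 = 3×1904 + 773
1904 = 2×773 + 358
773 = 2×358 + 57
358 = 6×57 + 16
57 = 3×16 + 9
16 = 1×9 + 7
9 = 1×7 + 2
7 = 3×2 + 1
2 = 2×1 + 0
gcd(6485, 8389) = 1, so the inverse exists.
Back-substitute for 1:
1 = 1×7 − 3×2
  = −3×9 + 4×7
  = 4×16 − 7×9
  = −7×57 + 25×16
  = 25×358 − 157×57
  = −157×773 + 339×358
  = 339×1904 − 835×773
  = −835×6485 + 2844×1904
  = 2844×8389 − 3679×6485
So 6485⁻¹ ≡ −3679 ≡ 4710 (mod 8389).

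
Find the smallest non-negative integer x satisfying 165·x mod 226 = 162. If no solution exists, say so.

gcd(165, 226) = 1, so a unique solution mod 226 exists.
165⁻¹ ≡ 163 (mod 226).
x ≡ 163·162 ≡ 190 (mod 226).

190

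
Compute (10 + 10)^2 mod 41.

31

10 + 10 = 20
(20)^2 ≡ 31 (mod 41)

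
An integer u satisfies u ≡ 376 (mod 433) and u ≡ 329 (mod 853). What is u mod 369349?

433⁻¹ mod 853: 433*197 ≡ 1 (mod 853), so 433⁻¹ ≡ 197.
u = 376 + 433*((329 − 376)*197 mod 853) = 376 + 433*124 = 54068.
Check: 54068 mod 433 = 376, 54068 mod 853 = 329. ✓

54068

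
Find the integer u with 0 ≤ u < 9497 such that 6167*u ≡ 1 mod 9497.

9497 = 1*6167 + 3330
6167 = 1*3330 + 2837
3330 = 1*2837 + 493
2837 = 5*493 + 372
493 = 1*372 + 121
372 = 3*121 + 9
121 = 13*9 + 4
9 = 2*4 + 1
4 = 4*1 + 0
gcd(6167, 9497) = 1, so the inverse exists.
Bézout: 1 = −1376*9497 + 2119*6167.
So 6167⁻¹ ≡ 2119 (mod 9497).

2119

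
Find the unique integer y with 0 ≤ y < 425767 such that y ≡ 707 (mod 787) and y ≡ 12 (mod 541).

787⁻¹ mod 541: 787·11 ≡ 1 (mod 541), so 787⁻¹ ≡ 11.
y = 707 + 787·((12 − 707)·11 mod 541) = 707 + 787·470 = 370597.
Check: 370597 mod 787 = 707, 370597 mod 541 = 12. ✓

370597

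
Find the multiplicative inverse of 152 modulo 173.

By the extended Euclidean algorithm:
173 = 1·152 + 21
152 = 7·21 + 5
21 = 4·5 + 1
5 = 5·1 + 0
gcd(152, 173) = 1, so the inverse exists.
Bézout: 1 = 29·173 − 33·152.
So 152⁻¹ ≡ −33 ≡ 140 (mod 173).

140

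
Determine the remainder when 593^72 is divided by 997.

Using repeated squaring:
72 in binary is 1001000, i.e. 72 = 64 + 8.
593^1 ≡ 593 (mod 997)
593^2 ≡ 593^2 = 351649 ≡ 705 (mod 997)
593^4 ≡ 705^2 = 497025 ≡ 519 (mod 997)
593^8 ≡ 519^2 = 269361 ≡ 171 (mod 997)
593^16 ≡ 171^2 = 29241 ≡ 328 (mod 997)
593^32 ≡ 328^2 = 107584 ≡ 905 (mod 997)
593^64 ≡ 905^2 = 819025 ≡ 488 (mod 997)
593^72 = 593^64 * 593^8 ≡ 488 * 171 (mod 997).
488 * 171 = 83448 ≡ 697 (mod 997).

697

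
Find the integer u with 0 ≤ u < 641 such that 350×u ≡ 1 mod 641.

163

Apply the Euclidean algorithm and back-substitute:
641 = 1*350 + 291
350 = 1*291 + 59
291 = 4*59 + 55
59 = 1*55 + 4
55 = 13*4 + 3
4 = 1*3 + 1
3 = 3*1 + 0
gcd(350, 641) = 1, so the inverse exists.
Bézout: 1 = −89*641 + 163*350.
So 350⁻¹ ≡ 163 (mod 641).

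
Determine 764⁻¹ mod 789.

By the extended Euclidean algorithm:
789 = 1*764 + 25
764 = 30*25 + 14
25 = 1*14 + 11
14 = 1*11 + 3
11 = 3*3 + 2
3 = 1*2 + 1
2 = 2*1 + 0
gcd(764, 789) = 1, so the inverse exists.
Bézout: 1 = −275*789 + 284*764.
So 764⁻¹ ≡ 284 (mod 789).

284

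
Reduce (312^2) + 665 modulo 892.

781

(312)^2 ≡ 116 (mod 892)
116 + 665 = 781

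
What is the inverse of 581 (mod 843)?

74

843 = 1×581 + 262
581 = 2×262 + 57
262 = 4×57 + 34
57 = 1×34 + 23
34 = 1×23 + 11
23 = 2×11 + 1
11 = 11×1 + 0
gcd(581, 843) = 1, so the inverse exists.
Back-substitute for 1:
1 = 1×23 − 2×11
  = −2×34 + 3×23
  = 3×57 − 5×34
  = −5×262 + 23×57
  = 23×581 − 51×262
  = −51×843 + 74×581
So 581⁻¹ ≡ 74 (mod 843).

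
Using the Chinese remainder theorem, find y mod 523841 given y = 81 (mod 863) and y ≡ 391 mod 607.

242584

863⁻¹ mod 607: 863*230 ≡ 1 (mod 607), so 863⁻¹ ≡ 230.
y = 81 + 863*((391 − 81)*230 mod 607) = 81 + 863*281 = 242584.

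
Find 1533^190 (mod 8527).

6161

By square-and-multiply:
190 in binary is 10111110, i.e. 190 = 128 + 32 + 16 + 8 + 4 + 2.
1533^1 ≡ 1533 (mod 8527)
1533^2 ≡ 1533^2 = 2350089 ≡ 5164 (mod 8527)
1533^4 ≡ 5164^2 = 26666896 ≡ 2967 (mod 8527)
1533^8 ≡ 2967^2 = 8803089 ≡ 3225 (mod 8527)
1533^16 ≡ 3225^2 = 10400625 ≡ 6212 (mod 8527)
1533^32 ≡ 6212^2 = 38588944 ≡ 4269 (mod 8527)
1533^64 ≡ 4269^2 = 18224361 ≡ 2162 (mod 8527)
1533^128 ≡ 2162^2 = 4674244 ≡ 1448 (mod 8527)
1533^190 = 1533^128 × 1533^32 × 1533^16 × 1533^8 × 1533^4 × 1533^2 ≡ 1448 × 4269 × 6212 × 3225 × 2967 × 5164 (mod 8527).
Accumulate the product:
1448 × 4269 = 6181512 ≡ 7964
7964 × 6212 = 49472368 ≡ 7241
7241 × 3225 = 23352225 ≡ 5299
5299 × 2967 = 15722133 ≡ 6872
6872 × 5164 = 35487008 ≡ 6161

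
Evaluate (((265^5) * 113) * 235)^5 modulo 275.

100

(265)^5 ≡ 100 (mod 275)
100 * 113 = 11300 ≡ 25 (mod 275)
25 * 235 = 5875 ≡ 100 (mod 275)
(100)^5 ≡ 100 (mod 275)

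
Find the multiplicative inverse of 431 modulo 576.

143

576 = 1×431 + 145
431 = 2×145 + 141
145 = 1×141 + 4
141 = 35×4 + 1
4 = 4×1 + 0
gcd(431, 576) = 1, so the inverse exists.
Back-substitute for 1:
1 = 1×141 − 35×4
  = −35×145 + 36×141
  = 36×431 − 107×145
  = −107×576 + 143×431
So 431⁻¹ ≡ 143 (mod 576).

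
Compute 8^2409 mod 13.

Compute successive squares:
2409 in binary is 100101101001, i.e. 2409 = 2048 + 256 + 64 + 32 + 8 + 1.
8^1 ≡ 8 (mod 13)
8^2 ≡ 8^2 = 64 ≡ 12 (mod 13)
8^4 ≡ 12^2 = 144 ≡ 1 (mod 13)
8^8 ≡ 1^2 = 1 (mod 13)
8^16 ≡ 1^2 = 1 (mod 13)
8^32 ≡ 1^2 = 1 (mod 13)
8^64 ≡ 1^2 = 1 (mod 13)
8^128 ≡ 1^2 = 1 (mod 13)
8^256 ≡ 1^2 = 1 (mod 13)
8^512 ≡ 1^2 = 1 (mod 13)
8^1024 ≡ 1^2 = 1 (mod 13)
8^2048 ≡ 1^2 = 1 (mod 13)
8^2409 = 8^2048 · 8^256 · 8^64 · 8^32 · 8^8 · 8^1 ≡ 1 · 1 · 1 · 1 · 1 · 8 (mod 13).
Accumulate the product:
1 · 1 = 1
1 · 1 = 1
1 · 1 = 1
1 · 1 = 1
1 · 8 = 8

8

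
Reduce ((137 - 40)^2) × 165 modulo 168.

137 - 40 = 97
(97)^2 ≡ 1 (mod 168)
1 × 165 = 165

165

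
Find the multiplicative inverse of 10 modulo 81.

73

By the extended Euclidean algorithm:
81 = 8*10 + 1
10 = 10*1 + 0
gcd(10, 81) = 1, so the inverse exists.
Back-substitute for 1:
1 = 1*81 − 8*10
So 10⁻¹ ≡ −8 ≡ 73 (mod 81).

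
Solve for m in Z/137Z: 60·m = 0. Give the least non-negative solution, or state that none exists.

0

gcd(60, 137) = 1, so a unique solution mod 137 exists.
60⁻¹ ≡ 16 (mod 137).
m ≡ 16·0 ≡ 0 (mod 137).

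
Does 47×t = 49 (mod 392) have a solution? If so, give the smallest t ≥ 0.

gcd(47, 392) = 1, so a unique solution mod 392 exists.
47⁻¹ ≡ 367 (mod 392).
t ≡ 367×49 ≡ 343 (mod 392).

343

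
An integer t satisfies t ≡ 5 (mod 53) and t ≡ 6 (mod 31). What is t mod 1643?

53⁻¹ mod 31: 53*24 ≡ 1 (mod 31), so 53⁻¹ ≡ 24.
t = 5 + 53*((6 − 5)*24 mod 31) = 5 + 53*24 = 1277.

1277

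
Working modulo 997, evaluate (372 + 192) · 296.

372 + 192 = 564
564 · 296 = 166944 ≡ 445 (mod 997)

445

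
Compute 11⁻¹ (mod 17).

Apply the Euclidean algorithm and back-substitute:
17 = 1×11 + 6
11 = 1×6 + 5
6 = 1×5 + 1
5 = 5×1 + 0
gcd(11, 17) = 1, so the inverse exists.
Back-substitute for 1:
1 = 1×6 − 1×5
  = −1×11 + 2×6
  = 2×17 − 3×11
So 11⁻¹ ≡ −3 ≡ 14 (mod 17).

14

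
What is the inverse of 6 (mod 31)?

31 = 5·6 + 1
6 = 6·1 + 0
gcd(6, 31) = 1, so the inverse exists.
Bézout: 1 = 1·31 − 5·6.
So 6⁻¹ ≡ −5 ≡ 26 (mod 31).

26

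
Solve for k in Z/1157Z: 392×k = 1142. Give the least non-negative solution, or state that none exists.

363

gcd(392, 1157) = 1, so a unique solution mod 1157 exists.
392⁻¹ ≡ 670 (mod 1157).
k ≡ 670×1142 ≡ 363 (mod 1157).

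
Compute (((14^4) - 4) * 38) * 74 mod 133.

57

(14)^4 ≡ 112 (mod 133)
112 - 4 = 108
108 * 38 = 4104 ≡ 114 (mod 133)
114 * 74 = 8436 ≡ 57 (mod 133)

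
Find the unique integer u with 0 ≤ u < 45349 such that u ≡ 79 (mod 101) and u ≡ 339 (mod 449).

38055

101⁻¹ mod 449: 101·409 ≡ 1 (mod 449), so 101⁻¹ ≡ 409.
u = 79 + 101·((339 − 79)·409 mod 449) = 79 + 101·376 = 38055.
Check: 38055 mod 101 = 79, 38055 mod 449 = 339. ✓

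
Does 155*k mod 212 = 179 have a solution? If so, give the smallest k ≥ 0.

gcd(155, 212) = 1, so a unique solution mod 212 exists.
155⁻¹ ≡ 119 (mod 212).
k ≡ 119*179 ≡ 101 (mod 212).

101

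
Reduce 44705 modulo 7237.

1283

44705 = 6×7237 + 1283, so 44705 ≡ 1283 (mod 7237).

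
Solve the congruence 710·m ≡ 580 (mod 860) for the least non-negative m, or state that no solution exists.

42

gcd(710, 860) = 10, and 10 | 580, so solutions exist.
Divide through by 10: 71·m ≡ 58 (mod 86).
71⁻¹ ≡ 63 (mod 86).
m ≡ 63·58 ≡ 42 (mod 86).
The smallest non-negative solution is m = 42.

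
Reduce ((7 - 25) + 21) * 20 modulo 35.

25

7 - 25 = -18 ≡ 17 (mod 35)
17 + 21 = 38 ≡ 3 (mod 35)
3 * 20 = 60 ≡ 25 (mod 35)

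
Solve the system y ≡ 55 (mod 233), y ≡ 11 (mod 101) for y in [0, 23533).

15666

233⁻¹ mod 101: 233×88 ≡ 1 (mod 101), so 233⁻¹ ≡ 88.
y = 55 + 233×((11 − 55)×88 mod 101) = 55 + 233×67 = 15666.
Check: 15666 mod 233 = 55, 15666 mod 101 = 11. ✓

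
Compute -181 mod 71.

32

-181 = -3*71 + 32, so -181 ≡ 32 (mod 71).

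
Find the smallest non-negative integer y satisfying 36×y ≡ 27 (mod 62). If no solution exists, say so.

no solution

gcd(36, 62) = 2, and 2 does not divide 27.
So the congruence has no solution.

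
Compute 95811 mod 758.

303

95811 = 126×758 + 303, so 95811 ≡ 303 (mod 758).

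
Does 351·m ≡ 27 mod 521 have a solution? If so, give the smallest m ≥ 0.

481

gcd(351, 521) = 1, so a unique solution mod 521 exists.
351⁻¹ ≡ 95 (mod 521).
m ≡ 95·27 ≡ 481 (mod 521).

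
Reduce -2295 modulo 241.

115

-2295 = -10×241 + 115, so -2295 ≡ 115 (mod 241).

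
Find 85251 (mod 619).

85251 = 137×619 + 448, so 85251 ≡ 448 (mod 619).

448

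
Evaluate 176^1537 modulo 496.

Compute successive squares:
176^1 ≡ 176 (mod 496)
176^2 ≡ 176^2 = 30976 ≡ 224 (mod 496)
176^4 ≡ 224^2 = 50176 ≡ 80 (mod 496)
176^8 ≡ 80^2 = 6400 ≡ 448 (mod 496)
176^16 ≡ 448^2 = 200704 ≡ 320 (mod 496)
176^32 ≡ 320^2 = 102400 ≡ 224 (mod 496)
176^64 ≡ 224^2 = 50176 ≡ 80 (mod 496)
176^128 ≡ 80^2 = 6400 ≡ 448 (mod 496)
176^256 ≡ 448^2 = 200704 ≡ 320 (mod 496)
176^512 ≡ 320^2 = 102400 ≡ 224 (mod 496)
176^1024 ≡ 224^2 = 50176 ≡ 80 (mod 496)
176^1537 = 176^1024 * 176^512 * 176^1 ≡ 80 * 224 * 176 (mod 496).
Accumulate the product:
80 * 224 = 17920 ≡ 64
64 * 176 = 11264 ≡ 352

352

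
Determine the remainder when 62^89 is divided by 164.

Compute successive squares:
89 in binary is 1011001, i.e. 89 = 64 + 16 + 8 + 1.
62^1 ≡ 62 (mod 164)
62^2 ≡ 62^2 = 3844 ≡ 72 (mod 164)
62^4 ≡ 72^2 = 5184 ≡ 100 (mod 164)
62^8 ≡ 100^2 = 10000 ≡ 160 (mod 164)
62^16 ≡ 160^2 = 25600 ≡ 16 (mod 164)
62^32 ≡ 16^2 = 256 ≡ 92 (mod 164)
62^64 ≡ 92^2 = 8464 ≡ 100 (mod 164)
62^89 = 62^64 · 62^16 · 62^8 · 62^1 ≡ 100 · 16 · 160 · 62 (mod 164).
Accumulate the product:
100 · 16 = 1600 ≡ 124
124 · 160 = 19840 ≡ 160
160 · 62 = 9920 ≡ 80

80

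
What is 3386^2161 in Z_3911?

2161 in binary is 100001110001, i.e. 2161 = 2048 + 64 + 32 + 16 + 1.
3386^1 ≡ 3386 (mod 3911)
3386^2 ≡ 3386^2 = 11464996 ≡ 1855 (mod 3911)
3386^4 ≡ 1855^2 = 3441025 ≡ 3256 (mod 3911)
3386^8 ≡ 3256^2 = 10601536 ≡ 2726 (mod 3911)
3386^16 ≡ 2726^2 = 7431076 ≡ 176 (mod 3911)
3386^32 ≡ 176^2 = 30976 ≡ 3599 (mod 3911)
3386^64 ≡ 3599^2 = 12952801 ≡ 3480 (mod 3911)
3386^128 ≡ 3480^2 = 12110400 ≡ 1944 (mod 3911)
3386^256 ≡ 1944^2 = 3779136 ≡ 1110 (mod 3911)
3386^512 ≡ 1110^2 = 1232100 ≡ 135 (mod 3911)
3386^1024 ≡ 135^2 = 18225 ≡ 2581 (mod 3911)
3386^2048 ≡ 2581^2 = 6661561 ≡ 1128 (mod 3911)
3386^2161 = 3386^2048 · 3386^64 · 3386^32 · 3386^16 · 3386^1 ≡ 1128 · 3480 · 3599 · 176 · 3386 (mod 3911).
Accumulate the product:
1128 · 3480 = 3925440 ≡ 2707
2707 · 3599 = 9742493 ≡ 192
192 · 176 = 33792 ≡ 2504
2504 · 3386 = 8478544 ≡ 3407

3407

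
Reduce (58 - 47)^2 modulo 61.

58 - 47 = 11
(11)^2 ≡ 60 (mod 61)

60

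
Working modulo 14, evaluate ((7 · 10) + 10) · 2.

6

7 · 10 = 70 ≡ 0 (mod 14)
0 + 10 = 10
10 · 2 = 20 ≡ 6 (mod 14)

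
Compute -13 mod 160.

147

-13 = -1×160 + 147, so -13 ≡ 147 (mod 160).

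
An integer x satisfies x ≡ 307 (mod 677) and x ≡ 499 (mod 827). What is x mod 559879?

357763

677⁻¹ mod 827: 677*623 ≡ 1 (mod 827), so 677⁻¹ ≡ 623.
x = 307 + 677*((499 − 307)*623 mod 827) = 307 + 677*528 = 357763.
Check: 357763 mod 677 = 307, 357763 mod 827 = 499. ✓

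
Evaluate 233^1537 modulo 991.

396

1537 in binary is 11000000001, i.e. 1537 = 1024 + 512 + 1.
233^1 ≡ 233 (mod 991)
233^2 ≡ 233^2 = 54289 ≡ 775 (mod 991)
233^4 ≡ 775^2 = 600625 ≡ 79 (mod 991)
233^8 ≡ 79^2 = 6241 ≡ 295 (mod 991)
233^16 ≡ 295^2 = 87025 ≡ 808 (mod 991)
233^32 ≡ 808^2 = 652864 ≡ 786 (mod 991)
233^64 ≡ 786^2 = 617796 ≡ 403 (mod 991)
233^128 ≡ 403^2 = 162409 ≡ 876 (mod 991)
233^256 ≡ 876^2 = 767376 ≡ 342 (mod 991)
233^512 ≡ 342^2 = 116964 ≡ 26 (mod 991)
233^1024 ≡ 26^2 = 676 (mod 991)
233^1537 = 233^1024 · 233^512 · 233^1 ≡ 676 · 26 · 233 (mod 991).
Accumulate the product:
676 · 26 = 17576 ≡ 729
729 · 233 = 169857 ≡ 396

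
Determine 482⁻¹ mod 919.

143

919 = 1·482 + 437
482 = 1·437 + 45
437 = 9·45 + 32
45 = 1·32 + 13
32 = 2·13 + 6
13 = 2·6 + 1
6 = 6·1 + 0
gcd(482, 919) = 1, so the inverse exists.
Bézout: 1 = −75·919 + 143·482.
So 482⁻¹ ≡ 143 (mod 919).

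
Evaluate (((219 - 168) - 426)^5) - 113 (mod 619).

287

219 - 168 = 51
51 - 426 = -375 ≡ 244 (mod 619)
(244)^5 ≡ 400 (mod 619)
400 - 113 = 287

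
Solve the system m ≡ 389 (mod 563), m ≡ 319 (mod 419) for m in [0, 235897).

82024

563⁻¹ mod 419: 563·387 ≡ 1 (mod 419), so 563⁻¹ ≡ 387.
m = 389 + 563·((319 − 389)·387 mod 419) = 389 + 563·145 = 82024.
Check: 82024 mod 563 = 389, 82024 mod 419 = 319. ✓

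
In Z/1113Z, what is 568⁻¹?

484

By the extended Euclidean algorithm:
1113 = 1×568 + 545
568 = 1×545 + 23
545 = 23×23 + 16
23 = 1×16 + 7
16 = 2×7 + 2
7 = 3×2 + 1
2 = 2×1 + 0
gcd(568, 1113) = 1, so the inverse exists.
Bézout: 1 = −247×1113 + 484×568.
So 568⁻¹ ≡ 484 (mod 1113).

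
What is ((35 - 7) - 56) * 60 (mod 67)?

35 - 7 = 28
28 - 56 = -28 ≡ 39 (mod 67)
39 * 60 = 2340 ≡ 62 (mod 67)

62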